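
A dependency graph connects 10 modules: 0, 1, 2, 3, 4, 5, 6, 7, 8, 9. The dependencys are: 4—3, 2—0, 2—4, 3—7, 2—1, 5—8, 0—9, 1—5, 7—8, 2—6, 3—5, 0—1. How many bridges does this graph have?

2

The edges on the cycle 2-0-1-5-3-4-2 are not bridges since each lies on that cycle.
But removing 9—0 disconnects 9 from 0; removing 6—2 disconnects 6 from 2 — these are bridges.
That makes 2 bridges.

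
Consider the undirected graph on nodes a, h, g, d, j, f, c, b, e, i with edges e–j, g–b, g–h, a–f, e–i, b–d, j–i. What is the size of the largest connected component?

4

c is isolated — a component by itself.
Starting from a we can reach a, f. That is one component of size 2.
Starting from e we can reach e, i, j. That is one component of size 3.
Starting from b we can reach b, d, g, h. That is one component of size 4.
The largest has 4 vertices.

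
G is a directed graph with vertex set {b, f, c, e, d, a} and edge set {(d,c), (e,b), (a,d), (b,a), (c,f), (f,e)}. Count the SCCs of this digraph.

{a, b, c, d, e, f} are all mutually reachable — one SCC of size 6.
That gives 1 strongly connected component.

1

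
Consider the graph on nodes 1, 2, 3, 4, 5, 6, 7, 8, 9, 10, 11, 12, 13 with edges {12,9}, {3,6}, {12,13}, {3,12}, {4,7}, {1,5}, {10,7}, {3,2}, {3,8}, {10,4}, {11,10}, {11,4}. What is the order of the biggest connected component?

7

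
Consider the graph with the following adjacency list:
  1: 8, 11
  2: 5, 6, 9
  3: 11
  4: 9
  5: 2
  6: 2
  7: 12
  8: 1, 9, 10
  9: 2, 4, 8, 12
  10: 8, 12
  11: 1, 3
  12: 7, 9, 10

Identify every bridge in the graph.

The edges on the cycle 8-10-12-9-8 are not bridges since each lies on that cycle.
But removing 8-1 disconnects 8 from 1; removing 1-11 disconnects 1 from 11; removing 3-11 disconnects 3 from 11; removing 12-7 disconnects 12 from 7 — these are bridges.
In total 8 edges are bridges.

1-11, 1-8, 11-3, 12-7, 2-5, 2-6, 2-9, 4-9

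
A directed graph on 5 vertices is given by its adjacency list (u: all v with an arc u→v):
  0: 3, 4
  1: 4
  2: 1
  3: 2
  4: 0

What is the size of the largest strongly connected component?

5

{0, 1, 2, 3, 4} are all mutually reachable — one SCC of size 5.
The largest has 5 vertices.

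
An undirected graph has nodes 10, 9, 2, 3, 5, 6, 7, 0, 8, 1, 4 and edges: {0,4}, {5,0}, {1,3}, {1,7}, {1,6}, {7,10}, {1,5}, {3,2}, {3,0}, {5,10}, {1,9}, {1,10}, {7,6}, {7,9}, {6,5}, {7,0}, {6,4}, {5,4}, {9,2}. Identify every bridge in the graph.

none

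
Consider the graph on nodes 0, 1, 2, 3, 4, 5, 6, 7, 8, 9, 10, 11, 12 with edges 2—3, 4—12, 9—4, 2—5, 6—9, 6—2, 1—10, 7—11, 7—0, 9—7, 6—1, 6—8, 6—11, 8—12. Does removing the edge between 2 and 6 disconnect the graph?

Yes

Removing 2—6 leaves no path between 2 and 6: the component count goes from 1 to 2. So it is a bridge.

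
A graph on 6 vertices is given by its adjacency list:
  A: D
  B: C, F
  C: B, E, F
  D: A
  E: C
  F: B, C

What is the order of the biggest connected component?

Starting from A we can reach A, D. That is one component of size 2.
Starting from B we can reach B, C, E, F. That is one component of size 4.
The largest has 4 vertices.

4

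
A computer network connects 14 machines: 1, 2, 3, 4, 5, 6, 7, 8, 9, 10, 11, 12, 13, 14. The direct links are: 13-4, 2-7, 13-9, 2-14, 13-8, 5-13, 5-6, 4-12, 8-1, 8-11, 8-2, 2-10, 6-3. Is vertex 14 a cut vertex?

Deleting 14 leaves 1 component (was 1), so 14 is not a cut vertex.

No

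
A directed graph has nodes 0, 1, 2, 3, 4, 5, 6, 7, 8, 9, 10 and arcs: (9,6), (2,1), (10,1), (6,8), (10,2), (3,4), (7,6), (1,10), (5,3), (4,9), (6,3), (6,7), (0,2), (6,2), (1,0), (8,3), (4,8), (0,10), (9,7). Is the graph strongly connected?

No

There is no directed path from 1 to 5, so the graph is not strongly connected.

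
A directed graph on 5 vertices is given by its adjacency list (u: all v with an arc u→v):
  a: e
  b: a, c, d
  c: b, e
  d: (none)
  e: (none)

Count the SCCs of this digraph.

{b, c} are all mutually reachable — one SCC of size 2.
{a} is an SCC by itself.
{e} is an SCC by itself.
{d} is an SCC by itself.
That gives 4 strongly connected components.

4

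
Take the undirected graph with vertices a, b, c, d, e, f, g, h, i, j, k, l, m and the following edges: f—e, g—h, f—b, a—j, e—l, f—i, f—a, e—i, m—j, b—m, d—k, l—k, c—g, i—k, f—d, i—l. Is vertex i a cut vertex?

No

Deleting i leaves 2 components (was 2), so i is not a cut vertex.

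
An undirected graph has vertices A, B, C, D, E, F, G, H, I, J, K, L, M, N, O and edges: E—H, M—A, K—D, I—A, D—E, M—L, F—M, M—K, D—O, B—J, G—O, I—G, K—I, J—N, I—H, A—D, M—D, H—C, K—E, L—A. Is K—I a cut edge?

After removing K—I, the path K-M-A-I still connects them, so the edge is not a bridge.

No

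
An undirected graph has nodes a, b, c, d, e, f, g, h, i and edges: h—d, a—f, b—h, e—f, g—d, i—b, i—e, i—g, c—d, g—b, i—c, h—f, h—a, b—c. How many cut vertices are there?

Removing g, for instance, still leaves 1 component. No single vertex removal increases the component count — the graph has no articulation points.

0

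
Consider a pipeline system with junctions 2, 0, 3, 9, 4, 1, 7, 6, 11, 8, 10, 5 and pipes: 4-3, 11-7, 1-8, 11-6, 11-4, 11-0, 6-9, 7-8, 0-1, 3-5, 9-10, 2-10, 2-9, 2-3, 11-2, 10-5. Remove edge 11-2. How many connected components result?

11 and 2 are still connected via 11-6-9-2, so the component count stays at 1.

1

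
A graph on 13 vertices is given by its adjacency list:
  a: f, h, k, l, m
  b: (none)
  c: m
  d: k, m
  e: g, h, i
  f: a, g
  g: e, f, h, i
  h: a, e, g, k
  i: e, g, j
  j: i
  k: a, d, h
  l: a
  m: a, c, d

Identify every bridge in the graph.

The edges on the cycle h-g-i-e-h are not bridges since each lies on that cycle.
But removing m-c disconnects m from c; removing j-i disconnects j from i; removing a-l disconnects a from l — these are bridges.

a-l, c-m, i-j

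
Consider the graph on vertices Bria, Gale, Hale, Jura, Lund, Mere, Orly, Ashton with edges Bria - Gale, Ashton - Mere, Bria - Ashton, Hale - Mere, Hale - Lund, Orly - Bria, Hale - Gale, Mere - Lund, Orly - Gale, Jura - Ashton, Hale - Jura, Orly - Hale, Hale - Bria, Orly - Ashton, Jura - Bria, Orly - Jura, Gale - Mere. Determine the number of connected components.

Starting from Bria we can reach Bria, Gale, Hale, Jura, Lund, Mere, Orly, Ashton. That is one component of size 8.
Total: 1 component.

1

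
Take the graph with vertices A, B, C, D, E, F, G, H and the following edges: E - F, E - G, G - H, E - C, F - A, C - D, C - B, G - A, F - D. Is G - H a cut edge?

Yes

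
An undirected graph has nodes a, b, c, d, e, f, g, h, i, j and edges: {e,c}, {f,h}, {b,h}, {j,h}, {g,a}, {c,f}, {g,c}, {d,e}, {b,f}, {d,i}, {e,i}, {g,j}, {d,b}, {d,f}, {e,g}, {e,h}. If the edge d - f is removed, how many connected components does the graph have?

d and f are still connected via d-b-f, so the component count stays at 1.

1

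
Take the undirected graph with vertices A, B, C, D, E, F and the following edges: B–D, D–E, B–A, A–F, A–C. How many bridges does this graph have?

removing E–D disconnects E from D; removing B–A disconnects B from A; removing F–A disconnects F from A; removing B–D disconnects B from D — these are bridges.
In total 5 edges are bridges.

5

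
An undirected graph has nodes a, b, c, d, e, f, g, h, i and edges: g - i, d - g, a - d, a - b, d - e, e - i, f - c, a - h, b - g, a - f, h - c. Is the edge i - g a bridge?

No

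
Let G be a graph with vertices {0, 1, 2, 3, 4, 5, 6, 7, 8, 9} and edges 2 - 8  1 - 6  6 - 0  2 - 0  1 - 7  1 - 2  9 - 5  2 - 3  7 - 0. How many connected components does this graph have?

3

4 is isolated — a component by itself.
Starting from 5 we can reach 5, 9. That is one component of size 2.
Starting from 0 we can reach 0, 1, 2, 3, 6, 7, 8. That is one component of size 7.
Total: 3 components.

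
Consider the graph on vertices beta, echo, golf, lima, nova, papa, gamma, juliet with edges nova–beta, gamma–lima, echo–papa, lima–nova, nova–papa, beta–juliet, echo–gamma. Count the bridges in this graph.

The edges on the cycle echo-gamma-lima-nova-papa-echo are not bridges since each lies on that cycle.
But removing beta–juliet disconnects beta from juliet; removing nova–beta disconnects nova from beta — these are bridges.
That makes 2 bridges.

2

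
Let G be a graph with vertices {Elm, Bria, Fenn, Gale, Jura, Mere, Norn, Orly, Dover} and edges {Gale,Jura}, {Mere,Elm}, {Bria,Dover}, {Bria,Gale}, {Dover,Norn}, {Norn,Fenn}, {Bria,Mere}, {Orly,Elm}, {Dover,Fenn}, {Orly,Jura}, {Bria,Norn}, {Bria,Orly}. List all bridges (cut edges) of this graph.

The edges on the cycle Bria-Dover-Fenn-Norn-Bria are not bridges since each lies on that cycle.
Every edge lies on some cycle, so there are no bridges.

none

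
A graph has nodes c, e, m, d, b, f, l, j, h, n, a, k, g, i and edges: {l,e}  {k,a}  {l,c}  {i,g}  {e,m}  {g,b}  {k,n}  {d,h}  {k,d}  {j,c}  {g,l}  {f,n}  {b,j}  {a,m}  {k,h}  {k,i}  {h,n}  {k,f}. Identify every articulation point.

k

Removing k increases the component count from 1 to 2, so k is a cut vertex.
By contrast removing b leaves 1 component; it is not a cut vertex. No other vertex is a cut vertex either.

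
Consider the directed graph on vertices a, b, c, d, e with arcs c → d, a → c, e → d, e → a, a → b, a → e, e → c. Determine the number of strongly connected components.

4

{a, e} are all mutually reachable — one SCC of size 2.
{d} is an SCC by itself.
{b} is an SCC by itself.
{c} is an SCC by itself.
That gives 4 strongly connected components.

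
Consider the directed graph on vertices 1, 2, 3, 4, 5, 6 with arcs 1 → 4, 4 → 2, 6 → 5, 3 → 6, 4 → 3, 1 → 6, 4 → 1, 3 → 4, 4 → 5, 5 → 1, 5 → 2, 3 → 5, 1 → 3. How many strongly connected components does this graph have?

2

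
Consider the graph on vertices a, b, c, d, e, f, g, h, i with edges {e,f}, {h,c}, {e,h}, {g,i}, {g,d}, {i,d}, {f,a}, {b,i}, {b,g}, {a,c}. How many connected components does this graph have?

Starting from b we can reach b, d, g, i. That is one component of size 4.
Starting from a we can reach a, c, e, f, h. That is one component of size 5.
Total: 2 components.

2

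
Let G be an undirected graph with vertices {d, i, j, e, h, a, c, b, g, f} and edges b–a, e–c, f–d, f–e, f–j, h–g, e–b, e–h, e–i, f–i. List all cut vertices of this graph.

b, e, f, h

Removing b increases the component count from 1 to 2, so b is a cut vertex.
Removing e increases the component count from 1 to 4, so e is a cut vertex.
Removing f increases the component count from 1 to 3, so f is a cut vertex.
Likewise h is a cut vertex.
By contrast removing g leaves 1 component; it is not a cut vertex. No other vertex is a cut vertex either.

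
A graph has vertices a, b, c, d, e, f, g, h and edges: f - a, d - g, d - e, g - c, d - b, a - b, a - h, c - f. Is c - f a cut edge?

No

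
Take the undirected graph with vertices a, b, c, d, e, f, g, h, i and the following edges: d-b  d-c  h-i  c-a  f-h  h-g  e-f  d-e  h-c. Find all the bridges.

a-c, b-d, g-h, h-i

The edges on the cycle d-e-f-h-c-d are not bridges since each lies on that cycle.
But removing h-g disconnects h from g; removing h-i disconnects h from i; removing d-b disconnects d from b; removing c-a disconnects c from a — these are bridges.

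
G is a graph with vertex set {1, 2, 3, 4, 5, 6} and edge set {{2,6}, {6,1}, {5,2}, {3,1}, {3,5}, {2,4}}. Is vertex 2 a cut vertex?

Yes

Deleting 2 raises the number of components from 1 to 2, so 2 is a cut vertex.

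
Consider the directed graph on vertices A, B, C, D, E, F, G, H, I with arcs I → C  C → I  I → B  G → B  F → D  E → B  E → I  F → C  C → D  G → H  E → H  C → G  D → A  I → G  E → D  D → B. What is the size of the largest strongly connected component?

2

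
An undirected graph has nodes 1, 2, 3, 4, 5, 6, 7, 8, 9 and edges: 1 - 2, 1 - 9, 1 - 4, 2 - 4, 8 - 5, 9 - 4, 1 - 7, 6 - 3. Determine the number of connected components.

3

Starting from 3 we can reach 3, 6. That is one component of size 2.
Starting from 5 we can reach 5, 8. That is one component of size 2.
Starting from 1 we can reach 1, 2, 4, 7, 9. That is one component of size 5.
Total: 3 components.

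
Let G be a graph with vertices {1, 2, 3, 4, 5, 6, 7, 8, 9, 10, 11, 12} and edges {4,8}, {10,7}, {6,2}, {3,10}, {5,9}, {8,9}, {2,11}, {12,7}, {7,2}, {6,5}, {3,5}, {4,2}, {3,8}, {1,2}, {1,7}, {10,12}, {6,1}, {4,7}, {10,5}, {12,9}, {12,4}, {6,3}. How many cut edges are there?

1

The edges on the cycle 3-10-12-4-8-9-5-3 are not bridges since each lies on that cycle.
But removing 2 - 11 disconnects 2 from 11 — this is a bridge.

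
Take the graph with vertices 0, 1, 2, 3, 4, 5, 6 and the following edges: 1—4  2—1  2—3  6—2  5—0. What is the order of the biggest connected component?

Starting from 0 we can reach 0, 5. That is one component of size 2.
Starting from 1 we can reach 1, 2, 3, 4, 6. That is one component of size 5.
The largest has 5 vertices.

5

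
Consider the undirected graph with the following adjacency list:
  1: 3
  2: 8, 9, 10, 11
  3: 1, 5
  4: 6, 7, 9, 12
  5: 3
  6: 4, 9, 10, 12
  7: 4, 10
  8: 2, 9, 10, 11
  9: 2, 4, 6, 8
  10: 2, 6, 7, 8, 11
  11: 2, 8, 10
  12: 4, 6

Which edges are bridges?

1-3, 3-5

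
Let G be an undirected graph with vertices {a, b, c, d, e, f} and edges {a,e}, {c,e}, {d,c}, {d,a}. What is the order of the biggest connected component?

4

f is isolated — a component by itself.
b is isolated — a component by itself.
Starting from a we can reach a, c, d, e. That is one component of size 4.
The largest has 4 vertices.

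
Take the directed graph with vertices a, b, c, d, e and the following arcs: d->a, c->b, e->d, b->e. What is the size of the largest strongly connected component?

{e} is an SCC by itself.
{a} is an SCC by itself.
{d} is an SCC by itself.
{b} is an SCC by itself.
{c} is an SCC by itself.
The largest has 1 vertex.

1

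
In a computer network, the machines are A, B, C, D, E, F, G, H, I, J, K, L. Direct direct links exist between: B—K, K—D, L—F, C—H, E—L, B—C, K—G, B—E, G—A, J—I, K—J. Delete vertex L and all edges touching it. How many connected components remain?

With L gone, the remaining components are: {F}; {A, B, C, D, E, G, H, I, J, K}.
That is 2 components.

2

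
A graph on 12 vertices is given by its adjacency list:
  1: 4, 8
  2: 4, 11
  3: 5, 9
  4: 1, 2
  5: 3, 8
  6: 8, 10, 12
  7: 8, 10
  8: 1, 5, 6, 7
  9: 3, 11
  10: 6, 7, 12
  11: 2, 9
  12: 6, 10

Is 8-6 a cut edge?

No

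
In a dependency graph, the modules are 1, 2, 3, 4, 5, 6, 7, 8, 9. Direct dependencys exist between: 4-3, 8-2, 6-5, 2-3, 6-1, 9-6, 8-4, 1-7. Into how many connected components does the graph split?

2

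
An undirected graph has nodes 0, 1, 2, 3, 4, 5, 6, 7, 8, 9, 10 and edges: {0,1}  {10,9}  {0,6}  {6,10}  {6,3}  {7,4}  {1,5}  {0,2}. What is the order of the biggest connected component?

8 is isolated — a component by itself.
Starting from 4 we can reach 4, 7. That is one component of size 2.
Starting from 0 we can reach 0, 1, 2, 3, 5, 6, 9, 10. That is one component of size 8.
The largest has 8 vertices.

8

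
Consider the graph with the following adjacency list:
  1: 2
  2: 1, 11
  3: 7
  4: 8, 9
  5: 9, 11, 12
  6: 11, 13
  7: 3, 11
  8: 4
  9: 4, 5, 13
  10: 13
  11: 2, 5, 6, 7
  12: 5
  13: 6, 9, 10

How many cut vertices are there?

Removing 2 increases the component count from 1 to 2, so 2 is a cut vertex.
Removing 4 increases the component count from 1 to 2, so 4 is a cut vertex.
Removing 5 increases the component count from 1 to 2, so 5 is a cut vertex.
Likewise 7, 9, 11, 13 are cut vertices.
By contrast removing 6 leaves 1 component; it is not a cut vertex. No other vertex is a cut vertex either.

7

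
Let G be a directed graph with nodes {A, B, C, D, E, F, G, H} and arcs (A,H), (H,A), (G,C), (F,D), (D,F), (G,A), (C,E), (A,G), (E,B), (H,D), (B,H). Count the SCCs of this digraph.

2

{A, B, C, E, G, H} are all mutually reachable — one SCC of size 6.
{D, F} are all mutually reachable — one SCC of size 2.
That gives 2 strongly connected components.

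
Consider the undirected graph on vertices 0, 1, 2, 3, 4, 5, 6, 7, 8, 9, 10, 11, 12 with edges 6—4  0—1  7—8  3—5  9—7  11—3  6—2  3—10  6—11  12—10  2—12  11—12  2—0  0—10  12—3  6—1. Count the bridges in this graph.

The edges on the cycle 11-12-10-3-11 are not bridges since each lies on that cycle.
But removing 4—6 disconnects 4 from 6; removing 5—3 disconnects 5 from 3; removing 7—8 disconnects 7 from 8; removing 9—7 disconnects 9 from 7 — these are bridges.
That makes 4 bridges.

4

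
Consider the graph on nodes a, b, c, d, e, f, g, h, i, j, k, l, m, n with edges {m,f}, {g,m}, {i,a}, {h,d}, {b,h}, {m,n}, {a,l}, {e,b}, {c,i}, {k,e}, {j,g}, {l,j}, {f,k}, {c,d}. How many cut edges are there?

The edges on the cycle c-i-a-l-j-g-m-f-k-e-b-h-d-c are not bridges since each lies on that cycle.
But removing n-m disconnects n from m — this is a bridge.

1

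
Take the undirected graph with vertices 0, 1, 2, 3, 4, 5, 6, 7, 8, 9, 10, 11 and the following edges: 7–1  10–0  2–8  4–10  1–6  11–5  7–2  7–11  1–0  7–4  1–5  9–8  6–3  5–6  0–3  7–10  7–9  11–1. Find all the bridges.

The edges on the cycle 7-11-5-1-7 are not bridges since each lies on that cycle.
Every edge lies on some cycle, so there are no bridges.

none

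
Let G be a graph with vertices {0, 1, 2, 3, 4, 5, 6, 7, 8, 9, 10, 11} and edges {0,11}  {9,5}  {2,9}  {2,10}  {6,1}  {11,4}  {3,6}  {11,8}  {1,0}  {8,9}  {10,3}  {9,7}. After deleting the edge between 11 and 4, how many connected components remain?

Before removal there is 1 component.
11 - 4 is a bridge — removing it separates 11's side from 4's side.
After removal: 2 components.

2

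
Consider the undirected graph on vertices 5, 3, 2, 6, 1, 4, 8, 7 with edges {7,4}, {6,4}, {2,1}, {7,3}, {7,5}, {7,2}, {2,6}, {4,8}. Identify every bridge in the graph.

1-2, 3-7, 4-8, 5-7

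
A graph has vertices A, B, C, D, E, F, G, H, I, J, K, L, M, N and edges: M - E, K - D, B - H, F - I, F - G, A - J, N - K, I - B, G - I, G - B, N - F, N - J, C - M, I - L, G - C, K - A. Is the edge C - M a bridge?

Removing C - M leaves no path between C and M: the component count goes from 1 to 2. So it is a bridge.

Yes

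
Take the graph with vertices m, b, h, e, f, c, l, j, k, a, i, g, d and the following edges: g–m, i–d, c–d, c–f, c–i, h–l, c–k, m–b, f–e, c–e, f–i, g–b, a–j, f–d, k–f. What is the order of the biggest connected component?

6

Starting from a we can reach a, j. That is one component of size 2.
Starting from h we can reach h, l. That is one component of size 2.
Starting from b we can reach b, g, m. That is one component of size 3.
Starting from c we can reach c, d, e, f, i, k. That is one component of size 6.
The largest has 6 vertices.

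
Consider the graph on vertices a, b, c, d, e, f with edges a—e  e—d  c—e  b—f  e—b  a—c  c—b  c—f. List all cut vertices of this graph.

e

Removing e increases the component count from 1 to 2, so e is a cut vertex.
By contrast removing d leaves 1 component; it is not a cut vertex. No other vertex is a cut vertex either.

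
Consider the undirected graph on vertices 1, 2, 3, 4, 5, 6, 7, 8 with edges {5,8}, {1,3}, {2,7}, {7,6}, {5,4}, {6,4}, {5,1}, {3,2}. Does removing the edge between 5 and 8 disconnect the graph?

Yes

Removing 5-8 leaves no path between 5 and 8: the component count goes from 1 to 2. So it is a bridge.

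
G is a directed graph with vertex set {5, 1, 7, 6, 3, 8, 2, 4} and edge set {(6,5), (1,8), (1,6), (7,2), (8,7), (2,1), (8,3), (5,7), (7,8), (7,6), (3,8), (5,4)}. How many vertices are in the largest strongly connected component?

{1, 2, 3, 5, 6, 7, 8} are all mutually reachable — one SCC of size 7.
{4} is an SCC by itself.
The largest has 7 vertices.

7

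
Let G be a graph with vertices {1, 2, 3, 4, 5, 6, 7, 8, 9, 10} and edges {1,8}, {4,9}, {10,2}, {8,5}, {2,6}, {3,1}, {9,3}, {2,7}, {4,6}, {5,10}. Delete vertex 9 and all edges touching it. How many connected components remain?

With 9 gone, the remaining components are: {1, 2, 3, 4, 5, 6, 7, 8, 10}.
That is 1 component.

1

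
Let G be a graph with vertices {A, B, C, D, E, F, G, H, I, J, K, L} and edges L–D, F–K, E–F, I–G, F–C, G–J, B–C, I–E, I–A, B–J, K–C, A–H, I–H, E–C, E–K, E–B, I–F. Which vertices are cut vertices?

I

Removing I increases the component count from 2 to 3, so I is a cut vertex.
By contrast removing E leaves 2 components; it is not a cut vertex. No other vertex is a cut vertex either.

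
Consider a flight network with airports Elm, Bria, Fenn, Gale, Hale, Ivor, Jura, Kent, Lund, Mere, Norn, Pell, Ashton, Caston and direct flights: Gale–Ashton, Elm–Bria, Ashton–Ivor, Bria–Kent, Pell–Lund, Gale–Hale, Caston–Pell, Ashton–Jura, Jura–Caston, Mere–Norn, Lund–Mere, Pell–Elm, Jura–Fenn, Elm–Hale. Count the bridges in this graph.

7

The edges on the cycle Gale-Ashton-Jura-Caston-Pell-Elm-Hale-Gale are not bridges since each lies on that cycle.
But removing Ashton–Ivor disconnects Ashton from Ivor; removing Jura–Fenn disconnects Jura from Fenn; removing Lund–Mere disconnects Lund from Mere; removing Kent–Bria disconnects Kent from Bria — these are bridges.
In total 7 edges are bridges.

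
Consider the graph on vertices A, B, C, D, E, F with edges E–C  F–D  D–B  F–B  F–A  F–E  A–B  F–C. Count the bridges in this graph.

0

The edges on the cycle F-E-C-F are not bridges since each lies on that cycle.
Every edge lies on some cycle, so there are no bridges.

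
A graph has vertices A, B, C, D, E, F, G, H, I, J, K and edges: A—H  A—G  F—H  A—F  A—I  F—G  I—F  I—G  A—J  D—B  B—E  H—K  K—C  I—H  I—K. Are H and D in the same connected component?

The component containing H is {A, C, F, G, H, I, J, K}, and D is not in it.

No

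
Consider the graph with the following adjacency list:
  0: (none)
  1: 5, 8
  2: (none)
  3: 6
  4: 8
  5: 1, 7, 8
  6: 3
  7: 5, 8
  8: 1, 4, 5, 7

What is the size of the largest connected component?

5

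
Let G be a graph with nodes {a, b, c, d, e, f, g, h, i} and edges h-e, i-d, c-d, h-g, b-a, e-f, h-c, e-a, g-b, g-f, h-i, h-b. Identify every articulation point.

h

Removing h increases the component count from 1 to 2, so h is a cut vertex.
By contrast removing i leaves 1 component; it is not a cut vertex. No other vertex is a cut vertex either.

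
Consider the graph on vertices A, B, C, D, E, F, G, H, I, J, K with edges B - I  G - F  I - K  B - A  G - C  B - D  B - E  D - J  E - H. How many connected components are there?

2

Starting from C we can reach C, F, G. That is one component of size 3.
Starting from A we can reach A, B, D, E, H, I, J, K. That is one component of size 8.
Total: 2 components.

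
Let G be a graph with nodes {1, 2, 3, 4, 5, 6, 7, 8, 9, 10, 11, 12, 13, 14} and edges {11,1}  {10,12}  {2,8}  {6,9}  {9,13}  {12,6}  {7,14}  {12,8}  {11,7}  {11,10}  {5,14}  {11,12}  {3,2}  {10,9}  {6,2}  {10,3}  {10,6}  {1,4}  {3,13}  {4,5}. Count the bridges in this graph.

0

The edges on the cycle 11-1-4-5-14-7-11 are not bridges since each lies on that cycle.
Every edge lies on some cycle, so there are no bridges.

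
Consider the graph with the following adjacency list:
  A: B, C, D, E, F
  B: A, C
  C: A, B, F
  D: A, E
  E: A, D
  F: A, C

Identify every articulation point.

Removing A increases the component count from 1 to 2, so A is a cut vertex.
By contrast removing F leaves 1 component; it is not a cut vertex. No other vertex is a cut vertex either.

A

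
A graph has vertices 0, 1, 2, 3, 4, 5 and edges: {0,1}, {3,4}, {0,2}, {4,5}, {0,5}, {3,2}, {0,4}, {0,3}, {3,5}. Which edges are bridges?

The edges on the cycle 3-4-5-3 are not bridges since each lies on that cycle.
But removing 0 - 1 disconnects 0 from 1 — this is a bridge.

0-1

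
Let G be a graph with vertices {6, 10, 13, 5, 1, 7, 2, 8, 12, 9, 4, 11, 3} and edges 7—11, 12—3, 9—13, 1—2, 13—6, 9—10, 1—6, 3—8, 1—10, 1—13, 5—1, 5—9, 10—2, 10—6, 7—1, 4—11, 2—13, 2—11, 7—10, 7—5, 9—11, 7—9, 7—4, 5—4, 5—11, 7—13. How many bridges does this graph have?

The edges on the cycle 5-9-10-1-5 are not bridges since each lies on that cycle.
But removing 12—3 disconnects 12 from 3; removing 3—8 disconnects 3 from 8 — these are bridges.
That makes 2 bridges.

2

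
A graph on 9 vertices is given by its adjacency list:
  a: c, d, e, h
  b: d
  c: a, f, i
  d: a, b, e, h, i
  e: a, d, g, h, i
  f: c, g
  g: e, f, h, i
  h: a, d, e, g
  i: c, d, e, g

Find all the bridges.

b-d

The edges on the cycle c-i-d-a-c are not bridges since each lies on that cycle.
But removing b-d disconnects b from d — this is a bridge.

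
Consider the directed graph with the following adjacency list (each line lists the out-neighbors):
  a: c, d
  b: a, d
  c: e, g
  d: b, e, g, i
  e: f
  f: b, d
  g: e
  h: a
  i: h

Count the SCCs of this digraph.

1

{a, b, c, d, e, f, g, h, i} are all mutually reachable — one SCC of size 9.
That gives 1 strongly connected component.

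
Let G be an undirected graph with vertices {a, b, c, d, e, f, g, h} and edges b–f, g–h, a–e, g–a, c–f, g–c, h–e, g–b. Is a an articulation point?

No

Deleting a leaves 2 components (was 2), so a is not a cut vertex.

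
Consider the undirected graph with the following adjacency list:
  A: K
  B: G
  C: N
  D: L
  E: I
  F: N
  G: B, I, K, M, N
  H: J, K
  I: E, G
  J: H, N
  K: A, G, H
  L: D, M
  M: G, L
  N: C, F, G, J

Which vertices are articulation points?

G, I, K, L, M, N

Removing G increases the component count from 1 to 4, so G is a cut vertex.
Removing I increases the component count from 1 to 2, so I is a cut vertex.
Removing K increases the component count from 1 to 2, so K is a cut vertex.
Likewise L, M, N are cut vertices.
By contrast removing A leaves 1 component; it is not a cut vertex. No other vertex is a cut vertex either.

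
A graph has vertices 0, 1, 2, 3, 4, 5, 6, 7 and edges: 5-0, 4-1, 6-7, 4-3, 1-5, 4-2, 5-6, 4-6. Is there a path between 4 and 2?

Yes

From 4 we can reach 0, 1, 2, 3, 4, 5, 6, 7, which includes 2.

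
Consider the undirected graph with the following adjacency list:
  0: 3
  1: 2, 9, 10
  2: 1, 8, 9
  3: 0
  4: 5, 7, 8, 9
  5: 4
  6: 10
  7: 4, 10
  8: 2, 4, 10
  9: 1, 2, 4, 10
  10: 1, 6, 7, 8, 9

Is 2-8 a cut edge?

After removing 2-8, the path 2-1-10-8 still connects them, so the edge is not a bridge.

No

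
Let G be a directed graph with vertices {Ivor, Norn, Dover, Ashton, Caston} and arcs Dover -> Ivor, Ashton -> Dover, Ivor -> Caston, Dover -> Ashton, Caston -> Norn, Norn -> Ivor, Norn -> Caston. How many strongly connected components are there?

2

{Ivor, Norn, Caston} are all mutually reachable — one SCC of size 3.
{Dover, Ashton} are all mutually reachable — one SCC of size 2.
That gives 2 strongly connected components.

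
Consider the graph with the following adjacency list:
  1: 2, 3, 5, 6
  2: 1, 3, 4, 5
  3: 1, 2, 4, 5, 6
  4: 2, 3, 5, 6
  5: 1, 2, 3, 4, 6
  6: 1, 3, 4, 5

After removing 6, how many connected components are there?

1

With 6 gone, the remaining components are: {1, 2, 3, 4, 5}.
That is 1 component.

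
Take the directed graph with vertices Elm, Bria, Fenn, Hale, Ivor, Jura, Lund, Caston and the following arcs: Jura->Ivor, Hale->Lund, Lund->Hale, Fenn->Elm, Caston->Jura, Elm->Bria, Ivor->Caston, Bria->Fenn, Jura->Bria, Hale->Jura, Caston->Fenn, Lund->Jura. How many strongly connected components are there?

{Ivor, Jura, Caston} are all mutually reachable — one SCC of size 3.
{Elm, Bria, Fenn} are all mutually reachable — one SCC of size 3.
{Hale, Lund} are all mutually reachable — one SCC of size 2.
That gives 3 strongly connected components.

3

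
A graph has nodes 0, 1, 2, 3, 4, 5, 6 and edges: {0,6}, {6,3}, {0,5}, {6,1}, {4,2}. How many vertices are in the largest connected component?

5

Starting from 2 we can reach 2, 4. That is one component of size 2.
Starting from 0 we can reach 0, 1, 3, 5, 6. That is one component of size 5.
The largest has 5 vertices.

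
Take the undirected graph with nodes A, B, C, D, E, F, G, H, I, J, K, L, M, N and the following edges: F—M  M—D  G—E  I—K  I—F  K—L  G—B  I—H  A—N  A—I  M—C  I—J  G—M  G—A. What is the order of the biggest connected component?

14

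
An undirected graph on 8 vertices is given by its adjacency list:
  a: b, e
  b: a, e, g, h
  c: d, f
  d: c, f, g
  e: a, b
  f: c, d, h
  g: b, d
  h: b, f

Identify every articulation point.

b

Removing b increases the component count from 1 to 2, so b is a cut vertex.
By contrast removing h leaves 1 component; it is not a cut vertex. No other vertex is a cut vertex either.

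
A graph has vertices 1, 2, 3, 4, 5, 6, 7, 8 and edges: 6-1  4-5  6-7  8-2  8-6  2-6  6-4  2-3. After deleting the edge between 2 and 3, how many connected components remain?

Before removal there is 1 component.
2-3 is a bridge — removing it separates 2's side from 3's side.
After removal: 2 components.

2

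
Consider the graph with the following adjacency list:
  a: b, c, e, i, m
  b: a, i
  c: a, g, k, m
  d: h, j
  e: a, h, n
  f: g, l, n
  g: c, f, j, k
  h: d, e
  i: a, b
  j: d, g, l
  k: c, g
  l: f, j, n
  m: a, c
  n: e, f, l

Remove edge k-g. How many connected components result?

1

k and g are still connected via k-c-g, so the component count stays at 1.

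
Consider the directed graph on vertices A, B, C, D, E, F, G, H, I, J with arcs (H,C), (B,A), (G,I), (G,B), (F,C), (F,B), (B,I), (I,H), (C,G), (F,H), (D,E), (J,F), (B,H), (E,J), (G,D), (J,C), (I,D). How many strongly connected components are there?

{B, C, D, E, F, G, H, I, J} are all mutually reachable — one SCC of size 9.
{A} is an SCC by itself.
That gives 2 strongly connected components.

2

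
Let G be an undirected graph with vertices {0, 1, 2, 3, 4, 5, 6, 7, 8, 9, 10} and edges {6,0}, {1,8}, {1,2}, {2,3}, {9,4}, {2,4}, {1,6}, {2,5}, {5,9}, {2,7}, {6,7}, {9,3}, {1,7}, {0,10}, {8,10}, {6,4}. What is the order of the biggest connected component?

Starting from 0 we can reach 0, 1, 2, 3, 4, 5, 6, 7, 8, 9, 10. That is one component of size 11.
The largest has 11 vertices.

11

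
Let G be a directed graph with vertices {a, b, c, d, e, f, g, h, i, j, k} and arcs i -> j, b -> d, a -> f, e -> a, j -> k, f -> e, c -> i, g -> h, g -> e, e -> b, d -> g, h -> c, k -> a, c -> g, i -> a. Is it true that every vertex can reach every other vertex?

Yes

From i we can reach every vertex (a, b, c, d, e, f, g, h, i, j, k), and every vertex can reach i (a, b, c, d, e, f, g, h, i, j, k). So the whole graph is one strongly connected component.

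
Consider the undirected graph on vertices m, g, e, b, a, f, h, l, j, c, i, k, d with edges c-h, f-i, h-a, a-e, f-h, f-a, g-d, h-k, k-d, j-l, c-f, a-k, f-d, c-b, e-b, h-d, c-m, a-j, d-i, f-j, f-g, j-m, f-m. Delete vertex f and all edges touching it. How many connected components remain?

1

With f gone, the remaining components are: {a, b, c, d, e, g, h, i, j, k, l, m}.
That is 1 component.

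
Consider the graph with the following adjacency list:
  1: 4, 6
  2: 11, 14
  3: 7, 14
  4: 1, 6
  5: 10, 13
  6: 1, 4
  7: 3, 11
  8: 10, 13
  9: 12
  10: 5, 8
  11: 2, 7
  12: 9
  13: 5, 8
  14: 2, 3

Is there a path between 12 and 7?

No

The component containing 12 is {9, 12}, and 7 is not in it.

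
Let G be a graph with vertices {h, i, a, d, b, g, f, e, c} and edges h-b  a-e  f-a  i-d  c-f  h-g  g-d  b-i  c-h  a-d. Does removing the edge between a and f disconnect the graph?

After removing a-f, the path a-d-g-h-c-f still connects them, so the edge is not a bridge.

No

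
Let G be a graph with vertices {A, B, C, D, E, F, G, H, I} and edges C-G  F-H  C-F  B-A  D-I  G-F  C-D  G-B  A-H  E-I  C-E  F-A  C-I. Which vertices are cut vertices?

Removing C increases the component count from 1 to 2, so C is a cut vertex.
By contrast removing G leaves 1 component; it is not a cut vertex. No other vertex is a cut vertex either.

C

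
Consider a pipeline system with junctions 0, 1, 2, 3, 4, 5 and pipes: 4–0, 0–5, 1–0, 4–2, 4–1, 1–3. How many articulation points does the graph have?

3

Removing 0 increases the component count from 1 to 2, so 0 is a cut vertex.
Removing 1 increases the component count from 1 to 2, so 1 is a cut vertex.
Removing 4 increases the component count from 1 to 2, so 4 is a cut vertex.
By contrast removing 2 leaves 1 component; it is not a cut vertex. No other vertex is a cut vertex either.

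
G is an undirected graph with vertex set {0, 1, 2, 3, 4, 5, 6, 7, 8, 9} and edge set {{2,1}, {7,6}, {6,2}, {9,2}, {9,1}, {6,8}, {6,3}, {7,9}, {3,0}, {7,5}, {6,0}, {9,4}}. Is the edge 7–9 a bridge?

After removing 7–9, the path 7-6-2-9 still connects them, so the edge is not a bridge.

No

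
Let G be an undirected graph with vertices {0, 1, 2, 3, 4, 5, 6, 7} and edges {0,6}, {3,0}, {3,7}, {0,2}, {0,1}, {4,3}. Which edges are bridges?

0-1, 0-2, 0-3, 0-6, 3-4, 3-7

removing 3 - 4 disconnects 3 from 4; removing 0 - 6 disconnects 0 from 6; removing 0 - 3 disconnects 0 from 3; removing 0 - 1 disconnects 0 from 1 — these are bridges.
In total 6 edges are bridges.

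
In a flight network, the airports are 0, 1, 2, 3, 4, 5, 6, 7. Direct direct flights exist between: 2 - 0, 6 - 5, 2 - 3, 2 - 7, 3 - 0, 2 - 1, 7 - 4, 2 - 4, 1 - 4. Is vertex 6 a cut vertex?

Deleting 6 leaves 2 components (was 2), so 6 is not a cut vertex.

No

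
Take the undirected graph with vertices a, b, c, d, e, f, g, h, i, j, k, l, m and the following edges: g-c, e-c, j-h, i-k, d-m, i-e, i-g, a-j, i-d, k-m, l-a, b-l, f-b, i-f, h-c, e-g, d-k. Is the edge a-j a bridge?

After removing a-j, the path a-l-b-f-i-e-c-h-j still connects them, so the edge is not a bridge.

No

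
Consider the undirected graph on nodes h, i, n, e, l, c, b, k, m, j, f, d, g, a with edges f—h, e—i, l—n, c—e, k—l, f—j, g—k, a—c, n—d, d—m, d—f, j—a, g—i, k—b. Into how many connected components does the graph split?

1

Starting from a we can reach a, b, c, d, e, f, g, h, i, j, k, l, m, n. That is one component of size 14.
Total: 1 component.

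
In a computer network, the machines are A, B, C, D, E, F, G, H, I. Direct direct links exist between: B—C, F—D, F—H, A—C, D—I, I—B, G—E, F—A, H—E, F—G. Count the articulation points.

1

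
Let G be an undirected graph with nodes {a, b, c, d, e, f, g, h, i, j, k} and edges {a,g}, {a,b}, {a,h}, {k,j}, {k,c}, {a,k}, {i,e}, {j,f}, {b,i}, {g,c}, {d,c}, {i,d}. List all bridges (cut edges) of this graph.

a-h, e-i, f-j, j-k

The edges on the cycle a-b-i-d-c-g-a are not bridges since each lies on that cycle.
But removing i–e disconnects i from e; removing k–j disconnects k from j; removing j–f disconnects j from f; removing h–a disconnects h from a — these are bridges.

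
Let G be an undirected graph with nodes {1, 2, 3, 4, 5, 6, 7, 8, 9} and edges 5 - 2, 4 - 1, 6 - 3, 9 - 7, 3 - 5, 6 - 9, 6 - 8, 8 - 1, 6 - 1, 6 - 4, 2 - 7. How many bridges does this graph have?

The edges on the cycle 6-3-5-2-7-9-6 are not bridges since each lies on that cycle.
Every edge lies on some cycle, so there are no bridges.

0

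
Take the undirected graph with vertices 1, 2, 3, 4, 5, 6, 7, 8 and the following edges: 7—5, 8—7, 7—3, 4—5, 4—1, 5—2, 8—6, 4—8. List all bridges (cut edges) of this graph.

1-4, 2-5, 3-7, 6-8

The edges on the cycle 4-8-7-5-4 are not bridges since each lies on that cycle.
But removing 8—6 disconnects 8 from 6; removing 7—3 disconnects 7 from 3; removing 5—2 disconnects 5 from 2; removing 4—1 disconnects 4 from 1 — these are bridges.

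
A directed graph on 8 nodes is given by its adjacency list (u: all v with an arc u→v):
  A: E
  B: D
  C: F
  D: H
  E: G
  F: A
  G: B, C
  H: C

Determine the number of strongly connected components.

{A, B, C, D, E, F, G, H} are all mutually reachable — one SCC of size 8.
That gives 1 strongly connected component.

1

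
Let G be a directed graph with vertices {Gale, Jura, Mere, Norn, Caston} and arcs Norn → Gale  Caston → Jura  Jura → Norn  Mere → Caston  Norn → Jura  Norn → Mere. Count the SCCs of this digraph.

2

{Jura, Mere, Norn, Caston} are all mutually reachable — one SCC of size 4.
{Gale} is an SCC by itself.
That gives 2 strongly connected components.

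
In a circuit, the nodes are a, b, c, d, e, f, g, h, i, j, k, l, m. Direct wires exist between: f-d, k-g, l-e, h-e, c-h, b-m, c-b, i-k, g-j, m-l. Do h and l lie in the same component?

From h we can reach b, c, e, h, l, m, which includes l.

Yes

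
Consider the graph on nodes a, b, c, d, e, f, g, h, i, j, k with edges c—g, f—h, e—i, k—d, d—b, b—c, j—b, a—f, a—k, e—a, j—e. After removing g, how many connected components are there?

With g gone, the remaining components are: {a, b, c, d, e, f, h, i, j, k}.
That is 1 component.

1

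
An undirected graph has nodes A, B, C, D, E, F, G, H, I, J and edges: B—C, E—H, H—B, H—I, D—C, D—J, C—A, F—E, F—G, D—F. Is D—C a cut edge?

No

After removing D—C, the path D-F-E-H-B-C still connects them, so the edge is not a bridge.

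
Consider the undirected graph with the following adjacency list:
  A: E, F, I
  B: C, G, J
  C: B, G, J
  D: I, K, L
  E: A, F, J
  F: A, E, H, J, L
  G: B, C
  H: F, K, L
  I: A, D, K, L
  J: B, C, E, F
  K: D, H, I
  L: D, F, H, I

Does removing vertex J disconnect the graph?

Yes

Deleting J raises the number of components from 1 to 2, so J is a cut vertex.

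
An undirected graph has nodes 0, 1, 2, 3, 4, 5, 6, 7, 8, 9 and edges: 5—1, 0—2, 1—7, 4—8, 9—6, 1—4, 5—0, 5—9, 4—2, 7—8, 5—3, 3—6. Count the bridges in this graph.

The edges on the cycle 1-7-8-4-1 are not bridges since each lies on that cycle.
Every edge lies on some cycle, so there are no bridges.

0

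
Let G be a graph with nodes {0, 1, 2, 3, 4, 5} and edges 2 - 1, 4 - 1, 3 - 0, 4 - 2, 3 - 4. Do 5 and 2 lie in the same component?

No

The component containing 5 is {5}, and 2 is not in it.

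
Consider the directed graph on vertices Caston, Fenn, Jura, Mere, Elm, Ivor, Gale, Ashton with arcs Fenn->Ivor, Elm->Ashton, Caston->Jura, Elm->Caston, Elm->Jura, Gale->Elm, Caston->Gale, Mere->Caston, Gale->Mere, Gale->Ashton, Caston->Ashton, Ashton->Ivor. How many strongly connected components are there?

5

{Elm, Gale, Mere, Caston} are all mutually reachable — one SCC of size 4.
{Jura} is an SCC by itself.
{Fenn} is an SCC by itself.
{Ashton} is an SCC by itself.
{Ivor} is an SCC by itself.
That gives 5 strongly connected components.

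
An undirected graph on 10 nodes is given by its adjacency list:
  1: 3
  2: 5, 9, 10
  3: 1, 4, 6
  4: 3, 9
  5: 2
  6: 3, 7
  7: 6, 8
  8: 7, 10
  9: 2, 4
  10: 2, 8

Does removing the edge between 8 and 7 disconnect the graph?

After removing 8-7, the path 8-10-2-9-4-3-6-7 still connects them, so the edge is not a bridge.

No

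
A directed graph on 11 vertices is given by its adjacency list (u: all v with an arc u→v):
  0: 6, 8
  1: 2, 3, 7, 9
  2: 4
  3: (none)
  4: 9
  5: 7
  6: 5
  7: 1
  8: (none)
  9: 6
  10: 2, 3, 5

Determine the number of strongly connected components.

5

{1, 2, 4, 5, 6, 7, 9} are all mutually reachable — one SCC of size 7.
{3} is an SCC by itself.
{0} is an SCC by itself.
{8} is an SCC by itself.
{10} is an SCC by itself.
That gives 5 strongly connected components.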